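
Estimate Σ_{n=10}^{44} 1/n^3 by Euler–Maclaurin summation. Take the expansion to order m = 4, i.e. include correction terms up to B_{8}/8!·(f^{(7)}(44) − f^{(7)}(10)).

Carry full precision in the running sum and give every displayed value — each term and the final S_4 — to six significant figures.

S_4 ≈ 0.00527246

Integral: ∫_10^44 1/x^3 dx = 0.00474174.
Boundary: ½(f(10) + f(44)) = ½(0.00100000 + 1.17393e-05) = 0.000505870.
So far: 0.00524761.
Order-1 term: 1/12 · (-8.00406e-07 − (-0.000300000)) = 2.49333e-05.
After k=1: 0.00527254.
Order-2 term: −1/720 · (-8.26866e-09 − (-6.00000e-05)) = -8.33218e-08.
After k=2: 0.00527246.
Order-3 term: 1/30240 · (-1.79382e-10 − (-2.52000e-05)) = 8.33327e-10.
After k=3: 0.00527246.
Order-4 term: −1/1209600 · (-6.67124e-12 − (-1.81440e-05)) = -1.50000e-11.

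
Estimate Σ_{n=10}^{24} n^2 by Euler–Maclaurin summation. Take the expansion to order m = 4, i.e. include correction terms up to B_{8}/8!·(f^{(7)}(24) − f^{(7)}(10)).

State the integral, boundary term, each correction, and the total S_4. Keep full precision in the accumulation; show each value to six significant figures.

S_4 ≈ 4615.00

The integral term ∫_10^24 x^2 dx = 4274.67.
½[f(10) + f(24)] = ½[100.000 + 576.000] = 338.000.
Running total after boundary: 4612.67.
Correction k=1: B_{2}/2! · (f^{(1)}(24) − f^{(1)}(10)) = 1/12 · (48.0000 − 20.0000) = 2.33333.
Running total after k=1: 4615.00.
Correction k=2: B_{4}/4! · (f^{(3)}(24) − f^{(3)}(10)) = −1/720 · (0.00000 − 0.00000) = 0.00000.
Running total after k=2: 4615.00.
Correction k=3: B_{6}/6! · (f^{(5)}(24) − f^{(5)}(10)) = 1/30240 · (0.00000 − 0.00000) = 0.00000.
Running total after k=3: 4615.00.
Correction k=4: B_{8}/8! · (f^{(7)}(24) − f^{(7)}(10)) = −1/1209600 · (0.00000 − 0.00000) = 0.00000.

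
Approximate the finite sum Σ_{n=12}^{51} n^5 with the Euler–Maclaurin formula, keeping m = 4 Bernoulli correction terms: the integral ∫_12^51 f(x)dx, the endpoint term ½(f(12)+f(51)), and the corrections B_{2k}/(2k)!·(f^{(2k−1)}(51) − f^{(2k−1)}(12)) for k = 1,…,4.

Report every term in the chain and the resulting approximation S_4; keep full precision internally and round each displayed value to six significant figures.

S_4 ≈ 3.10766e+09

∫_12^51 x^5 dx evaluates to 2.93222e+09.
Boundary: ½(f(12) + f(51)) = ½(248832 + 3.45025e+08) = 1.72637e+08.
Integral + boundary = 3.10485e+09.
Correction k=1: B_{2}/2! · (f^{(1)}(51) − f^{(1)}(12)) = 1/12 · (3.38260e+07 − 103680) = 2.81019e+06.
Partial sum through k=1: 3.10766e+09.
Correction k=2: B_{4}/4! · (f^{(3)}(51) − f^{(3)}(12)) = −1/720 · (156060 − 8640.00) = -204.750.
Partial sum through k=2: 3.10766e+09.
Correction k=3: B_{6}/6! · (f^{(5)}(51) − f^{(5)}(12)) = 1/30240 · (120.000 − 120.000) = 0.00000.
Partial sum through k=3: 3.10766e+09.
Correction k=4: B_{8}/8! · (f^{(7)}(51) − f^{(7)}(12)) = −1/1209600 · (0.00000 − 0.00000) = 0.00000.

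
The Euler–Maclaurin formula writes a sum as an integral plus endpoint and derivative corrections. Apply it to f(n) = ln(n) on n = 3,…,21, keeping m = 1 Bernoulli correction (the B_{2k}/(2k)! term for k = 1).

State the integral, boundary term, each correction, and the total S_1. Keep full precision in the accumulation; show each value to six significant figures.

S_1 ≈ 44.6869

∫_3^21 ln(x) dx evaluates to 42.6391.
Endpoint term: (f(3) + f(21))/2 = (1.09861 + 3.04452)/2 = 2.07157.
Integral + boundary = 44.7107.
k=1: B_{2}/(2)! × [f^{(1)}(21) − f^{(1)}(3)] = 1/12 × (0.0476190 − 0.333333) = -0.0238095.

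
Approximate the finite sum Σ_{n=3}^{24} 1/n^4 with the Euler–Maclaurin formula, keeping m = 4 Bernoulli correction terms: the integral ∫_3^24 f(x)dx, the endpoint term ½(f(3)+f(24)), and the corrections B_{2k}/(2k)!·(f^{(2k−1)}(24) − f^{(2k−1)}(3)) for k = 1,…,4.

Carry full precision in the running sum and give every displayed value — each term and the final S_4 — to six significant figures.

∫_3^24 1/x^4 dx evaluates to 0.0123216.
½[f(3) + f(24)] = ½[0.0123457 + 3.01408e-06] = 0.00617435.
So far: 0.0184959.
Correction k=1: B_{2}/2! · (f^{(1)}(24) − f^{(1)}(3)) = 1/12 · (-5.02347e-07 − (-0.0164609)) = 0.00137170.
After k=1: 0.0198676.
Correction k=2: B_{4}/4! · (f^{(3)}(24) − f^{(3)}(3)) = −1/720 · (-2.61639e-08 − (-0.0548697)) = -7.62079e-05.
After k=2: 0.0197914.
Correction k=3: B_{6}/6! · (f^{(5)}(24) − f^{(5)}(3)) = 1/30240 · (-2.54371e-09 − (-0.341411)) = 1.12901e-05.
After k=3: 0.0198027.
Correction k=4: B_{8}/8! · (f^{(7)}(24) − f^{(7)}(3)) = −1/1209600 · (-3.97455e-10 − (-3.41411)) = -2.82251e-06.

S_4 ≈ 0.0197999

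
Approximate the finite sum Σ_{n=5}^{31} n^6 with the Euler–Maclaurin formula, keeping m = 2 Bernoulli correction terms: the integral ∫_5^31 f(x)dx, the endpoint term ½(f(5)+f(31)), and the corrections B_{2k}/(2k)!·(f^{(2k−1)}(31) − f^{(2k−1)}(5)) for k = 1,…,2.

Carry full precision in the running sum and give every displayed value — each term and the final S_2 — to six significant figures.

S_2 ≈ 4.38843e+09

∫_5^31 x^6 dx evaluates to 3.93036e+09.
Boundary: ½(f(5) + f(31)) = ½(15625.0 + 8.87504e+08) = 4.43760e+08.
Integral + boundary = 4.37412e+09.
Order-1 term: 1/12 · (1.71775e+08 − 18750.0) = 1.43130e+07.
After k=1: 4.38843e+09.
Order-2 term: −1/720 · (3.57492e+06 − 15000.0) = -4944.33.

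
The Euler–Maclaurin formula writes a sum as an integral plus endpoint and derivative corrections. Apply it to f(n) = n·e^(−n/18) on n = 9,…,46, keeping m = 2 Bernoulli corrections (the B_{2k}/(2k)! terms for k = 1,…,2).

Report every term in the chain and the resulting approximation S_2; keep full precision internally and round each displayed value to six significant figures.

Integral: ∫_9^46 x·e^(−x/18) dx = 205.322.
Boundary: ½(f(9) + f(46)) = ½(5.45878 + 3.57186) = 4.51532.
So far: 209.837.
Correction k=1: B_{2}/2! · (f^{(1)}(46) − f^{(1)}(9)) = 1/12 · (-0.120787 − 0.303265) = -0.0353377.
After k=1: 209.802.
Correction k=2: B_{4}/4! · (f^{(3)}(46) − f^{(3)}(9)) = −1/720 · (0.000106515 − 0.00468002) = 6.35209e-06.

S_2 ≈ 209.802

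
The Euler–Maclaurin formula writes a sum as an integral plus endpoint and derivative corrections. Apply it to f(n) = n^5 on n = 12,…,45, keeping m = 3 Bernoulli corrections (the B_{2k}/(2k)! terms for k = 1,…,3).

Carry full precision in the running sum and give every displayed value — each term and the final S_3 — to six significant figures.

S_3 ≈ 1.47755e+09

The integral term ∫_12^45 x^5 dx = 1.38346e+09.
Endpoint term: (f(12) + f(45))/2 = (248832 + 1.84528e+08)/2 = 9.23885e+07.
Running total after boundary: 1.47585e+09.
Correction k=1: B_{2}/2! · (f^{(1)}(45) − f^{(1)}(12)) = 1/12 · (2.05031e+07 − 103680) = 1.69995e+06.
After k=1: 1.47755e+09.
Correction k=2: B_{4}/4! · (f^{(3)}(45) − f^{(3)}(12)) = −1/720 · (121500 − 8640.00) = -156.750.
After k=2: 1.47755e+09.
Correction k=3: B_{6}/6! · (f^{(5)}(45) − f^{(5)}(12)) = 1/30240 · (120.000 − 120.000) = 0.00000.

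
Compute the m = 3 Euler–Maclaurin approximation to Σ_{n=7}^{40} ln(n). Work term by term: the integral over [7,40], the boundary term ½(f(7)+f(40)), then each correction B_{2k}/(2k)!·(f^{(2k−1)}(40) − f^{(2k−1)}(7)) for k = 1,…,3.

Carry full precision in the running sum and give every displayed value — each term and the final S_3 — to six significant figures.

∫_7^40 ln(x) dx evaluates to 100.934.
½[f(7) + f(40)] = ½[1.94591 + 3.68888] = 2.81739.
Integral + boundary = 103.751.
Order-1 term: 1/12 · (0.0250000 − 0.142857) = -0.00982143.
Running total after k=1: 103.741.
Order-2 term: −1/720 · (3.12500e-05 − 0.00583090) = 8.05507e-06.
Running total after k=2: 103.741.
Order-3 term: 1/30240 · (2.34375e-07 − 0.00142798) = -4.72137e-08.

S_3 ≈ 103.741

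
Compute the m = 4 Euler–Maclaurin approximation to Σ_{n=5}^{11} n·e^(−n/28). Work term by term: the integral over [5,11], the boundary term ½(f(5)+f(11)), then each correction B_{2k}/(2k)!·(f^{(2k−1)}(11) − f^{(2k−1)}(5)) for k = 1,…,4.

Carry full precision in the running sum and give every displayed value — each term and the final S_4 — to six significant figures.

∫_5^11 x·e^(−x/28) dx evaluates to 35.6563.
Endpoint term: (f(5) + f(11))/2 = (4.18232 + 7.42638)/2 = 5.80435.
Integral + boundary = 41.4607.
k=1: B_{2}/(2)! × [f^{(1)}(11) − f^{(1)}(5)] = 1/12 × (0.409897 − 0.687096) = -0.0230999.
After k=1: 41.4376.
k=2: B_{4}/(4)! × [f^{(3)}(11) − f^{(3)}(5)] = −1/720 × (0.00224509 − 0.00301024) = 1.06271e-06.
After k=2: 41.4376.
k=3: B_{6}/(6)! × [f^{(5)}(11) − f^{(5)}(5)] = 1/30240 × (5.06039e-06 − 6.56132e-06) = -4.96339e-11.
After k=3: 41.4376.
k=4: B_{8}/(8)! × [f^{(7)}(11) − f^{(7)}(5)] = −1/1209600 × (9.25656e-09 − 1.18406e-08) = 2.13629e-15.

S_4 ≈ 41.4376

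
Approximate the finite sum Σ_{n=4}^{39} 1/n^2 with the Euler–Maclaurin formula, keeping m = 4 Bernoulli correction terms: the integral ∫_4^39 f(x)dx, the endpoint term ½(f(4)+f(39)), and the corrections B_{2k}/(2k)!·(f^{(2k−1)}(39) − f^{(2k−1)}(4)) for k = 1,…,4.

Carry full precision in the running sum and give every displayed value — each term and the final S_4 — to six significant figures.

∫_4^39 1/x^2 dx evaluates to 0.224359.
½[f(4) + f(39)] = ½[0.0625000 + 0.000657462] = 0.0315787.
So far: 0.255938.
Order-1 term: 1/12 · (-3.37160e-05 − (-0.0312500)) = 0.00260136.
After k=1: 0.258539.
Order-2 term: −1/720 · (-2.66004e-07 − (-0.0234375)) = -3.25517e-05.
After k=2: 0.258507.
Order-3 term: 1/30240 · (-5.24663e-09 − (-0.0439453)) = 1.45322e-06.
After k=3: 0.258508.
Order-4 term: −1/1209600 · (-1.93170e-10 − (-0.153809)) = -1.27157e-07.

S_4 ≈ 0.258508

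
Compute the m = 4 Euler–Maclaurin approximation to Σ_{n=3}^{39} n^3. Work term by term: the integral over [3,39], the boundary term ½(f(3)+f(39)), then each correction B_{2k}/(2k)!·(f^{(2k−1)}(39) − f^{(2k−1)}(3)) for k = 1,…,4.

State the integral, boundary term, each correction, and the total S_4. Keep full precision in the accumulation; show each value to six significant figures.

S_4 ≈ 608391

∫_3^39 x^3 dx evaluates to 578340.
Endpoint term: (f(3) + f(39))/2 = (27.0000 + 59319.0)/2 = 29673.0.
So far: 608013.
Order-1 term: 1/12 · (4563.00 − 27.0000) = 378.000.
Running total after k=1: 608391.
Order-2 term: −1/720 · (6.00000 − 6.00000) = 0.00000.
Running total after k=2: 608391.
Order-3 term: 1/30240 · (0.00000 − 0.00000) = 0.00000.
Running total after k=3: 608391.
Order-4 term: −1/1209600 · (0.00000 − 0.00000) = 0.00000.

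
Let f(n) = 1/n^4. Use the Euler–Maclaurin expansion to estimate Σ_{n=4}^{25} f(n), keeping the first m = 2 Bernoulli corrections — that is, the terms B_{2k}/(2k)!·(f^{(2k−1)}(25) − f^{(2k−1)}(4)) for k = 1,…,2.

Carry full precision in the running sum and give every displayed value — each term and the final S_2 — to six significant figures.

S_2 ≈ 0.00745672

Integral: ∫_4^25 1/x^4 dx = 0.00518700.
Endpoint term: (f(4) + f(25))/2 = (0.00390625 + 2.56000e-06)/2 = 0.00195441.
Integral + boundary = 0.00714140.
Correction k=1: B_{2}/2! · (f^{(1)}(25) − f^{(1)}(4)) = 1/12 · (-4.09600e-07 − (-0.00390625)) = 0.000325487.
Partial sum through k=1: 0.00746689.
Correction k=2: B_{4}/4! · (f^{(3)}(25) − f^{(3)}(4)) = −1/720 · (-1.96608e-08 − (-0.00732422)) = -1.01725e-05.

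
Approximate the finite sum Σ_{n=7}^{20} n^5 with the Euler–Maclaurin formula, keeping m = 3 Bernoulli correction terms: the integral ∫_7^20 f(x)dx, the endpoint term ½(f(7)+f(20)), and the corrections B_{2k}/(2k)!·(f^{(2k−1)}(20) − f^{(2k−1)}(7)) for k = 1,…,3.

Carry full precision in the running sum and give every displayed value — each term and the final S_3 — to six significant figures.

Integral: ∫_7^20 x^5 dx = 1.06471e+07.
Boundary: ½(f(7) + f(20)) = ½(16807.0 + 3.20000e+06) = 1.60840e+06.
Integral + boundary = 1.22555e+07.
k=1: B_{2}/(2)! × [f^{(1)}(20) − f^{(1)}(7)] = 1/12 × (800000 − 12005.0) = 65666.2.
Partial sum through k=1: 1.23211e+07.
k=2: B_{4}/(4)! × [f^{(3)}(20) − f^{(3)}(7)] = −1/720 × (24000.0 − 2940.00) = -29.2500.
Partial sum through k=2: 1.23211e+07.
k=3: B_{6}/(6)! × [f^{(5)}(20) − f^{(5)}(7)] = 1/30240 × (120.000 − 120.000) = 0.00000.

S_3 ≈ 1.23211e+07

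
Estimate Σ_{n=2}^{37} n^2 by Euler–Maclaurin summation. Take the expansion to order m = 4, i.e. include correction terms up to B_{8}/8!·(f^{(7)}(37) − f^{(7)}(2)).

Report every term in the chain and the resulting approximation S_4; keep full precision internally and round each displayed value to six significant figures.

S_4 ≈ 17574.0

Integral: ∫_2^37 x^2 dx = 16881.7.
½[f(2) + f(37)] = ½[4.00000 + 1369.00] = 686.500.
Integral + boundary = 17568.2.
Correction k=1: B_{2}/2! · (f^{(1)}(37) − f^{(1)}(2)) = 1/12 · (74.0000 − 4.00000) = 5.83333.
Partial sum through k=1: 17574.0.
Correction k=2: B_{4}/4! · (f^{(3)}(37) − f^{(3)}(2)) = −1/720 · (0.00000 − 0.00000) = 0.00000.
Partial sum through k=2: 17574.0.
Correction k=3: B_{6}/6! · (f^{(5)}(37) − f^{(5)}(2)) = 1/30240 · (0.00000 − 0.00000) = 0.00000.
Partial sum through k=3: 17574.0.
Correction k=4: B_{8}/8! · (f^{(7)}(37) − f^{(7)}(2)) = −1/1209600 · (0.00000 − 0.00000) = 0.00000.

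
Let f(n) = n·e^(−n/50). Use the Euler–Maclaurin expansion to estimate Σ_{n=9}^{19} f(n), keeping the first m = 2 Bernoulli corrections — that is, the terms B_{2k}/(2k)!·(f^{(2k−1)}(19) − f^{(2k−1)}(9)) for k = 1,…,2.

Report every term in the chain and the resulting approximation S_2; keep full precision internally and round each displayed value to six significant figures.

∫_9^19 x·e^(−x/50) dx evaluates to 104.725.
Boundary: ½(f(9) + f(19)) = ½(7.51743 + 12.9934) = 10.2554.
Running total after boundary: 114.981.
Order-1 term: 1/12 · (0.423994 − 0.684922) = -0.0217440.
After k=1: 114.959.
Order-2 term: −1/720 · (0.000716687 − 0.000942185) = 3.13192e-07.

S_2 ≈ 114.959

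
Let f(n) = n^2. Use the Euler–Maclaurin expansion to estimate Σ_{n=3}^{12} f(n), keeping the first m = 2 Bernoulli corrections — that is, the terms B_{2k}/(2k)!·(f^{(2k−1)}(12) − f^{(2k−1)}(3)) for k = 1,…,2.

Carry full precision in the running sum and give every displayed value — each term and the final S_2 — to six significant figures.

Integral: ∫_3^12 x^2 dx = 567.000.
½[f(3) + f(12)] = ½[9.00000 + 144.000] = 76.5000.
So far: 643.500.
k=1: B_{2}/(2)! × [f^{(1)}(12) − f^{(1)}(3)] = 1/12 × (24.0000 − 6.00000) = 1.50000.
Running total after k=1: 645.000.
k=2: B_{4}/(4)! × [f^{(3)}(12) − f^{(3)}(3)] = −1/720 × (0.00000 − 0.00000) = 0.00000.

S_2 ≈ 645.000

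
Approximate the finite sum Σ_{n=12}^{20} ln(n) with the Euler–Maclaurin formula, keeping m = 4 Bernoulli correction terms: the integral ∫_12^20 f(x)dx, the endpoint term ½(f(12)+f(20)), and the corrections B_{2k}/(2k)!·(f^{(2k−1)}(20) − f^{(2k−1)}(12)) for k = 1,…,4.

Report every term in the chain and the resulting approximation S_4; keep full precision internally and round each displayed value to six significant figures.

S_4 ≈ 24.8333

∫_12^20 ln(x) dx evaluates to 22.0958.
Endpoint term: (f(12) + f(20))/2 = (2.48491 + 2.99573)/2 = 2.74032.
Integral + boundary = 24.8361.
Order-1 term: 1/12 · (0.0500000 − 0.0833333) = -0.00277778.
Running total after k=1: 24.8333.
Order-2 term: −1/720 · (0.000250000 − 0.00115741) = 1.26029e-06.
Running total after k=2: 24.8333.
Order-3 term: 1/30240 · (7.50000e-06 − 9.64506e-05) = -2.94149e-09.
Running total after k=3: 24.8333.
Order-4 term: −1/1209600 · (5.62500e-07 − 2.00939e-05) = 1.61470e-11.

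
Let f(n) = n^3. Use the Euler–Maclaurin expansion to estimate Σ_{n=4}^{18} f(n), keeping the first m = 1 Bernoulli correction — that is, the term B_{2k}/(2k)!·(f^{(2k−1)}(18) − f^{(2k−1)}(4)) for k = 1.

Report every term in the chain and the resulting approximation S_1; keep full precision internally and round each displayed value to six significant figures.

S_1 ≈ 29205.0

∫_4^18 x^3 dx evaluates to 26180.0.
Endpoint term: (f(4) + f(18))/2 = (64.0000 + 5832.00)/2 = 2948.00.
So far: 29128.0.
k=1: B_{2}/(2)! × [f^{(1)}(18) − f^{(1)}(4)] = 1/12 × (972.000 − 48.0000) = 77.0000.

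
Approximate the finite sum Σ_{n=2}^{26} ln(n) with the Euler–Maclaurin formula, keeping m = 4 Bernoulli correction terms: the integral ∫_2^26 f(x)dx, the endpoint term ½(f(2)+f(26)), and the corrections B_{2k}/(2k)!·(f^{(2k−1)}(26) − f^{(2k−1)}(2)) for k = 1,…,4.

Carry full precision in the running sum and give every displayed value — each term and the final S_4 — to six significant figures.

S_4 ≈ 61.2617

Integral: ∫_2^26 ln(x) dx = 59.3242.
Boundary: ½(f(2) + f(26)) = ½(0.693147 + 3.25810) = 1.97562.
Running total after boundary: 61.2998.
k=1: B_{2}/(2)! × [f^{(1)}(26) − f^{(1)}(2)] = 1/12 × (0.0384615 − 0.500000) = -0.0384615.
After k=1: 61.2614.
k=2: B_{4}/(4)! × [f^{(3)}(26) − f^{(3)}(2)] = −1/720 × (0.000113792 − 0.250000) = 0.000347064.
After k=2: 61.2617.
k=3: B_{6}/(6)! × [f^{(5)}(26) − f^{(5)}(2)] = 1/30240 × (2.01997e-06 − 0.750000) = -2.48015e-05.
After k=3: 61.2617.
k=4: B_{8}/(8)! × [f^{(7)}(26) − f^{(7)}(2)] = −1/1209600 × (8.96436e-08 − 5.62500) = 4.65030e-06.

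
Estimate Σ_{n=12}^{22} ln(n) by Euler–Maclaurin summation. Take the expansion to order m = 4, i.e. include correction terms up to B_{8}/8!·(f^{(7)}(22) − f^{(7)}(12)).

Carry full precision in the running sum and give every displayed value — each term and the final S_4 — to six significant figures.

The integral term ∫_12^22 ln(x) dx = 28.1841.
Endpoint term: (f(12) + f(22))/2 = (2.48491 + 3.09104)/2 = 2.78797.
Running total after boundary: 30.9720.
k=1: B_{2}/(2)! × [f^{(1)}(22) − f^{(1)}(12)] = 1/12 × (0.0454545 − 0.0833333) = -0.00315657.
Running total after k=1: 30.9689.
k=2: B_{4}/(4)! × [f^{(3)}(22) − f^{(3)}(12)] = −1/720 × (0.000187829 − 0.00115741) = 1.34664e-06.
Running total after k=2: 30.9689.
k=3: B_{6}/(6)! × [f^{(5)}(22) − f^{(5)}(12)] = 1/30240 × (4.65691e-06 − 9.64506e-05) = -3.03551e-09.
Running total after k=3: 30.9689.
k=4: B_{8}/(8)! × [f^{(7)}(22) − f^{(7)}(12)] = −1/1209600 × (2.88651e-07 − 2.00939e-05) = 1.63734e-11.

S_4 ≈ 30.9689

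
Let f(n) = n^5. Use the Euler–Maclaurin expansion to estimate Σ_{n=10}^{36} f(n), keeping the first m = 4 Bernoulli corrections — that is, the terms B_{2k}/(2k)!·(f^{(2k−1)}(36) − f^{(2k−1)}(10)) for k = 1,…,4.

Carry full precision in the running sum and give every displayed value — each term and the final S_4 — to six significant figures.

S_4 ≈ 3.93609e+08

∫_10^36 x^5 dx evaluates to 3.62630e+08.
½[f(10) + f(36)] = ½[100000 + 6.04662e+07] = 3.02831e+07.
So far: 3.92913e+08.
k=1: B_{2}/(2)! × [f^{(1)}(36) − f^{(1)}(10)] = 1/12 × (8.39808e+06 − 50000.0) = 695673.
After k=1: 3.93609e+08.
k=2: B_{4}/(4)! × [f^{(3)}(36) − f^{(3)}(10)] = −1/720 × (77760.0 − 6000.00) = -99.6667.
After k=2: 3.93609e+08.
k=3: B_{6}/(6)! × [f^{(5)}(36) − f^{(5)}(10)] = 1/30240 × (120.000 − 120.000) = 0.00000.
After k=3: 3.93609e+08.
k=4: B_{8}/(8)! × [f^{(7)}(36) − f^{(7)}(10)] = −1/1209600 × (0.00000 − 0.00000) = 0.00000.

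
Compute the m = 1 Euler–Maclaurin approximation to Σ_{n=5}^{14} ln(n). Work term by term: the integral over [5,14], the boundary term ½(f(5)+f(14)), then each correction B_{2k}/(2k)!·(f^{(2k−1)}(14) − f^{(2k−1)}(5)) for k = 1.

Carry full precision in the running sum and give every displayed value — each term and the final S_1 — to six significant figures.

Integral: ∫_5^14 ln(x) dx = 19.8996.
½[f(5) + f(14)] = ½[1.60944 + 2.63906] = 2.12425.
So far: 22.0239.
k=1: B_{2}/(2)! × [f^{(1)}(14) − f^{(1)}(5)] = 1/12 × (0.0714286 − 0.200000) = -0.0107143.

S_1 ≈ 22.0131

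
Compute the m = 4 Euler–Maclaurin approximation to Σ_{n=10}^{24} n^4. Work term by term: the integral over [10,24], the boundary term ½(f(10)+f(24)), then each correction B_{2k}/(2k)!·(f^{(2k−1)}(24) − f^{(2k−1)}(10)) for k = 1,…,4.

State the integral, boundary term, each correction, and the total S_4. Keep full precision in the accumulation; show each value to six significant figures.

∫_10^24 x^4 dx evaluates to 1.57252e+06.
Boundary: ½(f(10) + f(24)) = ½(10000.0 + 331776) = 170888.
Integral + boundary = 1.74341e+06.
Order-1 term: 1/12 · (55296.0 − 4000.00) = 4274.67.
Running total after k=1: 1.74769e+06.
Order-2 term: −1/720 · (576.000 − 240.000) = -0.466667.
Running total after k=2: 1.74769e+06.
Order-3 term: 1/30240 · (0.00000 − 0.00000) = 0.00000.
Running total after k=3: 1.74769e+06.
Order-4 term: −1/1209600 · (0.00000 − 0.00000) = 0.00000.

S_4 ≈ 1.74769e+06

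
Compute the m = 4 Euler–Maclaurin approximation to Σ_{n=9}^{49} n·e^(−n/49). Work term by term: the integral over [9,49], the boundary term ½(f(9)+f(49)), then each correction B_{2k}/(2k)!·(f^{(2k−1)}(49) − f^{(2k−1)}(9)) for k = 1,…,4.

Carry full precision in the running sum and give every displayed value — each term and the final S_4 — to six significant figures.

Integral: ∫_9^49 x·e^(−x/49) dx = 598.577.
½[f(9) + f(49)] = ½[7.48987 + 18.0261] = 12.7580.
Running total after boundary: 611.335.
k=1: B_{2}/(2)! × [f^{(1)}(49) − f^{(1)}(9)] = 1/12 × (0.00000 − 0.679353) = -0.0566128.
Partial sum through k=1: 611.278.
k=2: B_{4}/(4)! × [f^{(3)}(49) − f^{(3)}(9)] = −1/720 × (0.000306439 − 0.000976163) = 9.30173e-07.
Partial sum through k=2: 611.278.
k=3: B_{6}/(6)! × [f^{(5)}(49) − f^{(5)}(9)] = 1/30240 × (2.55259e-07 − 6.95286e-07) = -1.45511e-11.
Partial sum through k=3: 611.278.
k=4: B_{8}/(8)! × [f^{(7)}(49) − f^{(7)}(9)] = −1/1209600 × (1.59470e-10 − 4.09832e-10) = 2.06979e-16.

S_4 ≈ 611.278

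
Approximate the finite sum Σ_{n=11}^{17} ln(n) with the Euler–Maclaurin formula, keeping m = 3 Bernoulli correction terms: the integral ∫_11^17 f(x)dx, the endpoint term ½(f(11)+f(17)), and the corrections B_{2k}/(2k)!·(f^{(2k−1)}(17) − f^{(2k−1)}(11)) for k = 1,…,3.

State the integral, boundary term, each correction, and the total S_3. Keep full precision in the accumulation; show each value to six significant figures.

Integral: ∫_11^17 ln(x) dx = 15.7878.
½[f(11) + f(17)] = ½[2.39790 + 2.83321] = 2.61555.
So far: 18.4033.
k=1: B_{2}/(2)! × [f^{(1)}(17) − f^{(1)}(11)] = 1/12 × (0.0588235 − 0.0909091) = -0.00267380.
Partial sum through k=1: 18.4007.
k=2: B_{4}/(4)! × [f^{(3)}(17) − f^{(3)}(11)] = −1/720 × (0.000407083 − 0.00150263) = 1.52159e-06.
Partial sum through k=2: 18.4007.
k=3: B_{6}/(6)! × [f^{(5)}(17) − f^{(5)}(11)] = 1/30240 × (1.69031e-05 − 0.000149021) = -4.36898e-09.

S_3 ≈ 18.4007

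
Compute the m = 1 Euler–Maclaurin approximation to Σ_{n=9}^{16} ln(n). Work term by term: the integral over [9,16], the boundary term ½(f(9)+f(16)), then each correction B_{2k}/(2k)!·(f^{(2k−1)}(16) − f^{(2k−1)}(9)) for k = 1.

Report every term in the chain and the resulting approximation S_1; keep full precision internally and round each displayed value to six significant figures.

S_1 ≈ 20.0673

∫_9^16 ln(x) dx evaluates to 17.5864.
½[f(9) + f(16)] = ½[2.19722 + 2.77259] = 2.48491.
Integral + boundary = 20.0713.
k=1: B_{2}/(2)! × [f^{(1)}(16) − f^{(1)}(9)] = 1/12 × (0.0625000 − 0.111111) = -0.00405093.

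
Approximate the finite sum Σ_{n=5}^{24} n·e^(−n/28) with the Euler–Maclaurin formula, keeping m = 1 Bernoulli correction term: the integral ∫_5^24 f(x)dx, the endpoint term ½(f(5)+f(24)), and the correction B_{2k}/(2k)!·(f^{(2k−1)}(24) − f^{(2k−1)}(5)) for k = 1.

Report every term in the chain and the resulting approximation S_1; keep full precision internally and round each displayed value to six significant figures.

S_1 ≈ 162.138

∫_5^24 x·e^(−x/28) dx evaluates to 155.006.
Endpoint term: (f(5) + f(24))/2 = (4.18232 + 10.1849)/2 = 7.18363.
So far: 162.190.
k=1: B_{2}/(2)! × [f^{(1)}(24) − f^{(1)}(5)] = 1/12 × (0.0606247 − 0.687096) = -0.0522059.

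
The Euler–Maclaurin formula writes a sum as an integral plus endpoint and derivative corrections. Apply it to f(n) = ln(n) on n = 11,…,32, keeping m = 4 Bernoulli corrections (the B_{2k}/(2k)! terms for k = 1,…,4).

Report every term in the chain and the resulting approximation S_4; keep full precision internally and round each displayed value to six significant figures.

S_4 ≈ 66.4535

The integral term ∫_11^32 ln(x) dx = 63.5267.
½[f(11) + f(32)] = ½[2.39790 + 3.46574] = 2.93182.
Integral + boundary = 66.4585.
Correction k=1: B_{2}/2! · (f^{(1)}(32) − f^{(1)}(11)) = 1/12 · (0.0312500 − 0.0909091) = -0.00497159.
Running total after k=1: 66.4535.
Correction k=2: B_{4}/4! · (f^{(3)}(32) − f^{(3)}(11)) = −1/720 · (6.10352e-05 − 0.00150263) = 2.00221e-06.
Running total after k=2: 66.4535.
Correction k=3: B_{6}/6! · (f^{(5)}(32) − f^{(5)}(11)) = 1/30240 · (7.15256e-07 − 0.000149021) = -4.90429e-09.
Running total after k=3: 66.4535.
Correction k=4: B_{8}/8! · (f^{(7)}(32) − f^{(7)}(11)) = −1/1209600 · (2.09548e-08 − 3.69474e-05) = 3.05278e-11.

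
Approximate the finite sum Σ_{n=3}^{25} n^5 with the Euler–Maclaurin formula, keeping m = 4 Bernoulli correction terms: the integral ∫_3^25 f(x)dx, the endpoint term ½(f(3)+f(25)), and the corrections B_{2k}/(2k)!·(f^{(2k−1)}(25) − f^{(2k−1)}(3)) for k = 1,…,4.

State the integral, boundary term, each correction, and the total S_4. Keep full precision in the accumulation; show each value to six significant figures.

S_4 ≈ 4.57356e+07

∫_3^25 x^5 dx evaluates to 4.06900e+07.
Endpoint term: (f(3) + f(25))/2 = (243.000 + 9.76562e+06)/2 = 4.88293e+06.
Running total after boundary: 4.55729e+07.
k=1: B_{2}/(2)! × [f^{(1)}(25) − f^{(1)}(3)] = 1/12 × (1.95312e+06 − 405.000) = 162727.
Running total after k=1: 4.57356e+07.
k=2: B_{4}/(4)! × [f^{(3)}(25) − f^{(3)}(3)] = −1/720 × (37500.0 − 540.000) = -51.3333.
Running total after k=2: 4.57356e+07.
k=3: B_{6}/(6)! × [f^{(5)}(25) − f^{(5)}(3)] = 1/30240 × (120.000 − 120.000) = 0.00000.
Running total after k=3: 4.57356e+07.
k=4: B_{8}/(8)! × [f^{(7)}(25) − f^{(7)}(3)] = −1/1209600 × (0.00000 − 0.00000) = 0.00000.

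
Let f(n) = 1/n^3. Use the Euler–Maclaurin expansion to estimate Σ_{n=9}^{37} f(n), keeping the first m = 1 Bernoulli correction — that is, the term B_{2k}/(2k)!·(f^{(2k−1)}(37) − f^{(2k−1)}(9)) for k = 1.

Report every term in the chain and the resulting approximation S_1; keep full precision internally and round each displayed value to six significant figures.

The integral term ∫_9^37 1/x^3 dx = 0.00580761.
½[f(9) + f(37)] = ½[0.00137174 + 1.97422e-05] = 0.000695742.
So far: 0.00650335.
Order-1 term: 1/12 · (-1.60072e-06 − (-0.000457247)) = 3.79706e-05.

S_1 ≈ 0.00654132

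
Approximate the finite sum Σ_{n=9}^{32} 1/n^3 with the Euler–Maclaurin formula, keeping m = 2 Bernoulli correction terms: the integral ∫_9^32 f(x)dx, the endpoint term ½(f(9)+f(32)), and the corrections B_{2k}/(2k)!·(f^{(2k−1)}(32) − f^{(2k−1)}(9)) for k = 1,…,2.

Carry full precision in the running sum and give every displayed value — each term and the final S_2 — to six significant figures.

Integral: ∫_9^32 1/x^3 dx = 0.00568456.
½[f(9) + f(32)] = ½[0.00137174 + 3.05176e-05] = 0.000701130.
Running total after boundary: 0.00638569.
Order-1 term: 1/12 · (-2.86102e-06 − (-0.000457247)) = 3.78655e-05.
Partial sum through k=1: 0.00642355.
Order-2 term: −1/720 · (-5.58794e-08 − (-0.000112901)) = -1.56729e-07.

S_2 ≈ 0.00642340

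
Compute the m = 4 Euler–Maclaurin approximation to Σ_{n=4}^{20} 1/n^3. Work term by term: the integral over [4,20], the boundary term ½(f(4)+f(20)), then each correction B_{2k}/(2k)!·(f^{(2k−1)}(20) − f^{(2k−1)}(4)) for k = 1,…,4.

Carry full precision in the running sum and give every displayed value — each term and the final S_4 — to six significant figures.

S_4 ≈ 0.0388308

Integral: ∫_4^20 1/x^3 dx = 0.0300000.
½[f(4) + f(20)] = ½[0.0156250 + 0.000125000] = 0.00787500.
Running total after boundary: 0.0378750.
Correction k=1: B_{2}/2! · (f^{(1)}(20) − f^{(1)}(4)) = 1/12 · (-1.87500e-05 − (-0.0117188)) = 0.000975000.
After k=1: 0.0388500.
Correction k=2: B_{4}/4! · (f^{(3)}(20) − f^{(3)}(4)) = −1/720 · (-9.37500e-07 − (-0.0146484)) = -2.03437e-05.
After k=2: 0.0388297.
Correction k=3: B_{6}/6! · (f^{(5)}(20) − f^{(5)}(4)) = 1/30240 · (-9.84375e-08 − (-0.0384521)) = 1.27156e-06.
After k=3: 0.0388309.
Correction k=4: B_{8}/8! · (f^{(7)}(20) − f^{(7)}(4)) = −1/1209600 · (-1.77188e-08 − (-0.173035)) = -1.43051e-07.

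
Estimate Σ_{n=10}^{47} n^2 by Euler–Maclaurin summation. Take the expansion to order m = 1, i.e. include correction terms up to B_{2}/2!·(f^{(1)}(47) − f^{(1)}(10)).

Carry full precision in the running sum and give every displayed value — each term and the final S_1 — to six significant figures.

The integral term ∫_10^47 x^2 dx = 34274.3.
½[f(10) + f(47)] = ½[100.000 + 2209.00] = 1154.50.
Running total after boundary: 35428.8.
Correction k=1: B_{2}/2! · (f^{(1)}(47) − f^{(1)}(10)) = 1/12 · (94.0000 − 20.0000) = 6.16667.

S_1 ≈ 35435.0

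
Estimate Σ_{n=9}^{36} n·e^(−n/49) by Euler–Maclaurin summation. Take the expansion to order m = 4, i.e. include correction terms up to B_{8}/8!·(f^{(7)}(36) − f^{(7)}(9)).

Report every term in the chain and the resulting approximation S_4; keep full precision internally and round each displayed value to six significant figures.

Integral: ∫_9^36 x·e^(−x/49) dx = 367.382.
½[f(9) + f(36)] = ½[7.48987 + 17.2675] = 12.3787.
So far: 379.761.
Order-1 term: 1/12 · (0.127255 − 0.679353) = -0.0460082.
After k=1: 379.715.
Order-2 term: −1/720 · (0.000452544 − 0.000976163) = 7.27248e-07.
After k=2: 379.715.
Order-3 term: 1/30240 · (3.54889e-07 − 6.95286e-07) = -1.12565e-11.
After k=3: 379.715.
Order-4 term: −1/1209600 · (2.17116e-10 − 4.09832e-10) = 1.59322e-16.

S_4 ≈ 379.715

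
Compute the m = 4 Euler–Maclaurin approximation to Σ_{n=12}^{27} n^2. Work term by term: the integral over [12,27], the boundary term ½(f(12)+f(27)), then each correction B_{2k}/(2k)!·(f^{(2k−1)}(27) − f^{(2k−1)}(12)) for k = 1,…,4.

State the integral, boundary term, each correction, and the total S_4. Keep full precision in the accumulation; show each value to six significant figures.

∫_12^27 x^2 dx evaluates to 5985.00.
Endpoint term: (f(12) + f(27))/2 = (144.000 + 729.000)/2 = 436.500.
So far: 6421.50.
Correction k=1: B_{2}/2! · (f^{(1)}(27) − f^{(1)}(12)) = 1/12 · (54.0000 − 24.0000) = 2.50000.
Running total after k=1: 6424.00.
Correction k=2: B_{4}/4! · (f^{(3)}(27) − f^{(3)}(12)) = −1/720 · (0.00000 − 0.00000) = 0.00000.
Running total after k=2: 6424.00.
Correction k=3: B_{6}/6! · (f^{(5)}(27) − f^{(5)}(12)) = 1/30240 · (0.00000 − 0.00000) = 0.00000.
Running total after k=3: 6424.00.
Correction k=4: B_{8}/8! · (f^{(7)}(27) − f^{(7)}(12)) = −1/1209600 · (0.00000 − 0.00000) = 0.00000.

S_4 ≈ 6424.00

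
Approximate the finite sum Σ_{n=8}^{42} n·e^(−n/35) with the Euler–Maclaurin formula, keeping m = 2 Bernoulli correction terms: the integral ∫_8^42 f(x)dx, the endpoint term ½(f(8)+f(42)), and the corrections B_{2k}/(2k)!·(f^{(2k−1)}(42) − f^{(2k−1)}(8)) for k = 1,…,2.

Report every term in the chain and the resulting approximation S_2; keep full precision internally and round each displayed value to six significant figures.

S_2 ≈ 395.216

Integral: ∫_8^42 x·e^(−x/35) dx = 385.764.
Endpoint term: (f(8) + f(42))/2 = (6.36536 + 12.6502)/2 = 9.50776.
Integral + boundary = 395.272.
Correction k=1: B_{2}/2! · (f^{(1)}(42) − f^{(1)}(8)) = 1/12 · (-0.0602388 − 0.613802) = -0.0561701.
Running total after k=1: 395.216.
Correction k=2: B_{4}/4! · (f^{(3)}(42) − f^{(3)}(8)) = −1/720 · (0.000442571 − 0.00180012) = 1.88548e-06.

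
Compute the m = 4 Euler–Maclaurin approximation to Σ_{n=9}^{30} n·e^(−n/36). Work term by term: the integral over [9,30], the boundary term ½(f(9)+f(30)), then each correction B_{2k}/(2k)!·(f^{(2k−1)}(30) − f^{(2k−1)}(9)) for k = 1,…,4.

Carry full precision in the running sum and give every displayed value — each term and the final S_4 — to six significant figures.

S_4 ≈ 239.033

The integral term ∫_9^30 x·e^(−x/36) dx = 229.052.
½[f(9) + f(30)] = ½[7.00921 + 13.0379] = 10.0236.
So far: 239.076.
k=1: B_{2}/(2)! × [f^{(1)}(30) − f^{(1)}(9)] = 1/12 × (0.0724330 − 0.584101) = -0.0426390.
After k=1: 239.033.
k=2: B_{4}/(4)! × [f^{(3)}(30) − f^{(3)}(9)] = −1/720 × (0.000726566 − 0.00165255) = 1.28609e-06.
After k=2: 239.033.
k=3: B_{6}/(6)! × [f^{(5)}(30) − f^{(5)}(9)] = 1/30240 × (1.07812e-06 − 2.20247e-06) = -3.71809e-11.
After k=3: 239.033.
k=4: B_{8}/(8)! × [f^{(7)}(30) − f^{(7)}(9)] = −1/1209600 × (1.23119e-09 − 2.41499e-09) = 9.78674e-16.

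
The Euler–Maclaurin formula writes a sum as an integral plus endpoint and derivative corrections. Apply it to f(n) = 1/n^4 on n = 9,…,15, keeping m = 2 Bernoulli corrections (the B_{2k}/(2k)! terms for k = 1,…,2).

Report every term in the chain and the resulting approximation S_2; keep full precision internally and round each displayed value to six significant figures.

S_2 ≈ 0.000449739

∫_9^15 1/x^4 dx evaluates to 0.000358482.
Endpoint term: (f(9) + f(15))/2 = (0.000152416 + 1.97531e-05)/2 = 8.60844e-05.
So far: 0.000444566.
Correction k=1: B_{2}/2! · (f^{(1)}(15) − f^{(1)}(9)) = 1/12 · (-5.26749e-06 − (-6.77404e-05)) = 5.20607e-06.
Partial sum through k=1: 0.000449772.
Correction k=2: B_{4}/4! · (f^{(3)}(15) − f^{(3)}(9)) = −1/720 · (-7.02332e-07 − (-2.50890e-05)) = -3.38704e-08.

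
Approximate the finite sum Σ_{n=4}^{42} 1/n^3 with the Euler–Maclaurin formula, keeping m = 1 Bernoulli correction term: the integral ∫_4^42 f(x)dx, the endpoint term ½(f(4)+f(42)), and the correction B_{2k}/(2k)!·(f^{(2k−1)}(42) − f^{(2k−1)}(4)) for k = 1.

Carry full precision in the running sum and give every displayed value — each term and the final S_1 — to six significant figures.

S_1 ≈ 0.0397623

Integral: ∫_4^42 1/x^3 dx = 0.0309666.
½[f(4) + f(42)] = ½[0.0156250 + 1.34975e-05] = 0.00781925.
Running total after boundary: 0.0387858.
Order-1 term: 1/12 · (-9.64104e-07 − (-0.0117188)) = 0.000976482.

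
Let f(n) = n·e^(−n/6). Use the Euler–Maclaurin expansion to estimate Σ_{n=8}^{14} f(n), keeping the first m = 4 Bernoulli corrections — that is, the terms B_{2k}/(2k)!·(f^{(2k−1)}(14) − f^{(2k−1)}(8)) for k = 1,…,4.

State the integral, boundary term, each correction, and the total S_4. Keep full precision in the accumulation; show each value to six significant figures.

The integral term ∫_8^14 x·e^(−x/6) dx = 10.5055.
½[f(8) + f(14)] = ½[2.10878 + 1.35761] = 1.73319.
So far: 12.2387.
k=1: B_{2}/(2)! × [f^{(1)}(14) − f^{(1)}(8)] = 1/12 × (-0.129296 − (-0.0878657)) = -0.00345252.
Partial sum through k=1: 12.2353.
k=2: B_{4}/(4)! × [f^{(3)}(14) − f^{(3)}(8)] = −1/720 × (0.00179578 − 0.0122036) = 1.44553e-05.
Partial sum through k=2: 12.2353.
k=3: B_{6}/(6)! × [f^{(5)}(14) − f^{(5)}(8)] = 1/30240 × (0.000199531 − 0.000745774) = -1.80636e-08.
Partial sum through k=3: 12.2353.
k=4: B_{8}/(8)! × [f^{(7)}(14) − f^{(7)}(8)] = −1/1209600 × (9.69941e-06 − 3.20155e-05) = 1.84492e-11.

S_4 ≈ 12.2353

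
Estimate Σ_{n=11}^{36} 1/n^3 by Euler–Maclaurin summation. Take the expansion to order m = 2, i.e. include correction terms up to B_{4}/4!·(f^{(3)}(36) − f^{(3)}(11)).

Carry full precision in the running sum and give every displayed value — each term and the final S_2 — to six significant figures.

Integral: ∫_11^36 1/x^3 dx = 0.00374643.
Boundary: ½(f(11) + f(36)) = ½(0.000751315 + 2.14335e-05) = 0.000386374.
So far: 0.00413280.
Order-1 term: 1/12 · (-1.78612e-06 − (-0.000204904)) = 1.69265e-05.
After k=1: 0.00414973.
Order-2 term: −1/720 · (-2.75636e-08 − (-3.38684e-05)) = -4.70012e-08.

S_2 ≈ 0.00414968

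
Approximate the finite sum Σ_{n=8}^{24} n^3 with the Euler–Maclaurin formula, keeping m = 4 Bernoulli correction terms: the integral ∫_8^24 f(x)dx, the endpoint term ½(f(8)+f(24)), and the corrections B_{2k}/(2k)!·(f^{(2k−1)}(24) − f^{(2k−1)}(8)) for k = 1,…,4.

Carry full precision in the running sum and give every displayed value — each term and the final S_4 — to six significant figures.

∫_8^24 x^3 dx evaluates to 81920.0.
Boundary: ½(f(8) + f(24)) = ½(512.000 + 13824.0) = 7168.00.
So far: 89088.0.
Correction k=1: B_{2}/2! · (f^{(1)}(24) − f^{(1)}(8)) = 1/12 · (1728.00 − 192.000) = 128.000.
Partial sum through k=1: 89216.0.
Correction k=2: B_{4}/4! · (f^{(3)}(24) − f^{(3)}(8)) = −1/720 · (6.00000 − 6.00000) = 0.00000.
Partial sum through k=2: 89216.0.
Correction k=3: B_{6}/6! · (f^{(5)}(24) − f^{(5)}(8)) = 1/30240 · (0.00000 − 0.00000) = 0.00000.
Partial sum through k=3: 89216.0.
Correction k=4: B_{8}/8! · (f^{(7)}(24) − f^{(7)}(8)) = −1/1209600 · (0.00000 − 0.00000) = 0.00000.

S_4 ≈ 89216.0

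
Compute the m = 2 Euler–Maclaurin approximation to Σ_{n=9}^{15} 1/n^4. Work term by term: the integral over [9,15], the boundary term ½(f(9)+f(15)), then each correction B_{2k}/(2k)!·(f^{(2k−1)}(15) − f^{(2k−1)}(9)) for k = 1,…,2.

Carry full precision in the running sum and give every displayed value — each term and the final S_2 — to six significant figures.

Integral: ∫_9^15 1/x^4 dx = 0.000358482.
Boundary: ½(f(9) + f(15)) = ½(0.000152416 + 1.97531e-05) = 8.60844e-05.
So far: 0.000444566.
k=1: B_{2}/(2)! × [f^{(1)}(15) − f^{(1)}(9)] = 1/12 × (-5.26749e-06 − (-6.77404e-05)) = 5.20607e-06.
After k=1: 0.000449772.
k=2: B_{4}/(4)! × [f^{(3)}(15) − f^{(3)}(9)] = −1/720 × (-7.02332e-07 − (-2.50890e-05)) = -3.38704e-08.

S_2 ≈ 0.000449739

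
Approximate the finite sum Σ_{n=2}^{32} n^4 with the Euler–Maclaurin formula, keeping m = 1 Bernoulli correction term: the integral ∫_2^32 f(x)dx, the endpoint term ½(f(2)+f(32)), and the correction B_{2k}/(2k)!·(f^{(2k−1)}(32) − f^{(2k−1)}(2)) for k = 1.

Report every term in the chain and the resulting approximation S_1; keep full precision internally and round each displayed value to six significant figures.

The integral term ∫_2^32 x^4 dx = 6.71088e+06.
½[f(2) + f(32)] = ½[16.0000 + 1.04858e+06] = 524296.
Running total after boundary: 7.23518e+06.
Order-1 term: 1/12 · (131072 − 32.0000) = 10920.0.

S_1 ≈ 7.24610e+06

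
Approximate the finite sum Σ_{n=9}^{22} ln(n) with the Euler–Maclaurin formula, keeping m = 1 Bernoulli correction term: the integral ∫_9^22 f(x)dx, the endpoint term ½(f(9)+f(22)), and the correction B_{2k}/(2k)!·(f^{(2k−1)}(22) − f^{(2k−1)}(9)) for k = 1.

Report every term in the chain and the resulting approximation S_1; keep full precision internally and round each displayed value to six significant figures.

S_1 ≈ 37.8666

∫_9^22 ln(x) dx evaluates to 35.2279.
Endpoint term: (f(9) + f(22))/2 = (2.19722 + 3.09104)/2 = 2.64413.
Integral + boundary = 37.8720.
k=1: B_{2}/(2)! × [f^{(1)}(22) − f^{(1)}(9)] = 1/12 × (0.0454545 − 0.111111) = -0.00547138.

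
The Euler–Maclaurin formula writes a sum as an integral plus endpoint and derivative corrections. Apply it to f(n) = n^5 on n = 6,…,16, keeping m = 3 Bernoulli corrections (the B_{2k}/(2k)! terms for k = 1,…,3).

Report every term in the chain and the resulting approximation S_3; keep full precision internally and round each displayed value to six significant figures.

The integral term ∫_6^16 x^5 dx = 2.78843e+06.
Boundary: ½(f(6) + f(16)) = ½(7776.00 + 1.04858e+06) = 528176.
Integral + boundary = 3.31660e+06.
k=1: B_{2}/(2)! × [f^{(1)}(16) − f^{(1)}(6)] = 1/12 × (327680 − 6480.00) = 26766.7.
After k=1: 3.34337e+06.
k=2: B_{4}/(4)! × [f^{(3)}(16) − f^{(3)}(6)] = −1/720 × (15360.0 − 2160.00) = -18.3333.
After k=2: 3.34335e+06.
k=3: B_{6}/(6)! × [f^{(5)}(16) − f^{(5)}(6)] = 1/30240 × (120.000 − 120.000) = 0.00000.

S_3 ≈ 3.34335e+06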